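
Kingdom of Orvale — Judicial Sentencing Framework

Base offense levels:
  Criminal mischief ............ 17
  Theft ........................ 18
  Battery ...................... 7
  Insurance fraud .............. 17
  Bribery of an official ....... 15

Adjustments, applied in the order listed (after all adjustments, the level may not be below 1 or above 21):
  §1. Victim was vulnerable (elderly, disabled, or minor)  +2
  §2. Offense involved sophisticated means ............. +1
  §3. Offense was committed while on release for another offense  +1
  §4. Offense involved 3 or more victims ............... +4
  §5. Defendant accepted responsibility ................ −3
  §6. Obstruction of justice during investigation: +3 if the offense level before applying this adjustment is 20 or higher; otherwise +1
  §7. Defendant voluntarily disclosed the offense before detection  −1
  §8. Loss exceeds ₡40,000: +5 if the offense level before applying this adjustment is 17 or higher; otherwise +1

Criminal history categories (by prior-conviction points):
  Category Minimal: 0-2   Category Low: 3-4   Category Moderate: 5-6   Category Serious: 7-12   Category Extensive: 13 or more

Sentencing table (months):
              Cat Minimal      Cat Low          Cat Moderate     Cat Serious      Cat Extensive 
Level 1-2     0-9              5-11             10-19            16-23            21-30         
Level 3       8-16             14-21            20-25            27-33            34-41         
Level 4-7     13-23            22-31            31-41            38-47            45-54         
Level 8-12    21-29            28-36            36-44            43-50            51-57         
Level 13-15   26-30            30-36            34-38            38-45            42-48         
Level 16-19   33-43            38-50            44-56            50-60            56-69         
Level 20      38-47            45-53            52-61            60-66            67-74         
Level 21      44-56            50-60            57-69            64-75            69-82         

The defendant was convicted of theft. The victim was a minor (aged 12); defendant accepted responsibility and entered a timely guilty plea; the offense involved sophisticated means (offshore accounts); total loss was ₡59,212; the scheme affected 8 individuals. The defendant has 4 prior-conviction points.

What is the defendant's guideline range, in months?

50-60 months

Base offense level for theft: 18.
§1 applies: 18 + 2 = 20.
§2 applies: 20 + 1 = 21.
§4 applies: 21 + 4 = 25.
§5 applies: 25 − 3 = 22.
§7 does not apply.
§8 applies (level before this adjustment is 22 ≥ 17, so +5): 22 + 5 = 27.
Level 27 exceeds the maximum of 21; capped at 21.
Final offense level: 21.
Criminal history: 4 prior points → Category Low (3-4).
Level 21 falls in the 21 band.
Grid: Level 21 × Category Low = 50-60 months.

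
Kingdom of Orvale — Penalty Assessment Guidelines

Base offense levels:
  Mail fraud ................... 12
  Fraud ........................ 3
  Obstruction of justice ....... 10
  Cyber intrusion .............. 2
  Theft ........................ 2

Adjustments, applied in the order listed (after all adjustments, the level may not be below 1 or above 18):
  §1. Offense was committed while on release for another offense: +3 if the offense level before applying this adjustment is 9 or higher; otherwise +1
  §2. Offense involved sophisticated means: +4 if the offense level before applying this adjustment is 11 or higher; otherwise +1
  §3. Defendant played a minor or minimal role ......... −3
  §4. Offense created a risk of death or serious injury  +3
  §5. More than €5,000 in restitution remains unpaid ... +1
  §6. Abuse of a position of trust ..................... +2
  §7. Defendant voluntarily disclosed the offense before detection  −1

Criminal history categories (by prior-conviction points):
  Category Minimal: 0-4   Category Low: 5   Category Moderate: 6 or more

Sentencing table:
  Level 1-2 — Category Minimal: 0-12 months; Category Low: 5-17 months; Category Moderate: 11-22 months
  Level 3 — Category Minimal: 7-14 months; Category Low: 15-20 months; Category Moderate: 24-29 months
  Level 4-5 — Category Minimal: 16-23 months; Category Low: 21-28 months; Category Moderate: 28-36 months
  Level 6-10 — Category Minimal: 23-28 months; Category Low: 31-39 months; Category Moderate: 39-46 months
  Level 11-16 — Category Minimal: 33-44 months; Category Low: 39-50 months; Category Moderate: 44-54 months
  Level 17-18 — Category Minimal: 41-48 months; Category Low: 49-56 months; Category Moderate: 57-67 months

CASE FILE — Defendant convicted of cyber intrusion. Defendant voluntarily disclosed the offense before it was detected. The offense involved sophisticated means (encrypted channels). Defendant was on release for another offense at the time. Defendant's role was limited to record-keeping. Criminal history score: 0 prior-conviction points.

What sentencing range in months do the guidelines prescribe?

0-12 months

Base offense level for cyber intrusion: 2.
§1 applies (level before this adjustment is 2 < 9, so +1): 2 + 1 = 3.
§2 applies (level before this adjustment is 3 < 11, so +1): 3 + 1 = 4.
§3 applies: 4 − 3 = 1.
§5 does not apply.
§7 applies: 1 − 1 = 0.
Level 0 is below the minimum of 1; floored at 1.
Final offense level: 1.
Criminal history: 0 prior points → Category Minimal (0-4).
Level 1 falls in the 1-2 band.
Grid: Level 1-2 × Category Minimal = 0-12 months.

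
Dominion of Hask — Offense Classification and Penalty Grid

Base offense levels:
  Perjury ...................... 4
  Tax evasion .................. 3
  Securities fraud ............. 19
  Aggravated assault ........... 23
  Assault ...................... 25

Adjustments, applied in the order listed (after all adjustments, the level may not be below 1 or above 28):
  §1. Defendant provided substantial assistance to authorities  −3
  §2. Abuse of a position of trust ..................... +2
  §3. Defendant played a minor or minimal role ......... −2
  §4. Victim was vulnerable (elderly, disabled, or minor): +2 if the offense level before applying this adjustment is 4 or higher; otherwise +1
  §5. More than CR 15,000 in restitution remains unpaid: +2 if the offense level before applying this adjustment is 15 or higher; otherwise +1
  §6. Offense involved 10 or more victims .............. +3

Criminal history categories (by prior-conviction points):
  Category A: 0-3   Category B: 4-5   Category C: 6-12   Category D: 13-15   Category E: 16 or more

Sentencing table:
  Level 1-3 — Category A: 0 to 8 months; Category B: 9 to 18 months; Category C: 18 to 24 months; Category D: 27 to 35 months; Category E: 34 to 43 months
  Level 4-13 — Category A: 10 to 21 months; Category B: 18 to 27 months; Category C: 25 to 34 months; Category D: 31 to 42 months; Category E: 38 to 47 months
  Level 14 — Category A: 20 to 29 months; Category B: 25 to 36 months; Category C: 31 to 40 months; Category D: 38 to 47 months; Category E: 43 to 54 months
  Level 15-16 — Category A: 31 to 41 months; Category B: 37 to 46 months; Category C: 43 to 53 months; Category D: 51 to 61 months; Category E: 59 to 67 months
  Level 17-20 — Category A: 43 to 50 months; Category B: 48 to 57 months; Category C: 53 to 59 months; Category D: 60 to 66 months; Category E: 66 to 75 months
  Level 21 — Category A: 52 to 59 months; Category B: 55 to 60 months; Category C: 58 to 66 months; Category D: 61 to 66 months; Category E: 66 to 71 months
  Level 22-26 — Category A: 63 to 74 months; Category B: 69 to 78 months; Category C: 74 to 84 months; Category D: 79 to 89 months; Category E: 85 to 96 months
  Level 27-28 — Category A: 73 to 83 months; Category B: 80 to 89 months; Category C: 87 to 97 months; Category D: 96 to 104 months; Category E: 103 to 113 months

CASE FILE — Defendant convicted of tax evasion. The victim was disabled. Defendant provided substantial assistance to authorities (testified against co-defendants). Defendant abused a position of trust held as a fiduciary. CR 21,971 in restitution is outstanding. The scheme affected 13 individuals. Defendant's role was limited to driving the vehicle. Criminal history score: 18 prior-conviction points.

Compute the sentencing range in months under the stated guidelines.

Base offense level for tax evasion: 3.
§1 applies: 3 − 3 = 0.
§2 applies: 0 + 2 = 2.
§3 applies: 2 − 2 = 0.
§4 applies (level before this adjustment is 0 < 4, so +1): 0 + 1 = 1.
§5 applies (level before this adjustment is 1 < 15, so +1): 1 + 1 = 2.
§6 applies: 2 + 3 = 5.
Final offense level: 5.
Criminal history: 18 prior points → Category E (16+).
Level 5 falls in the 4-13 band.
Grid: Level 4-13 × Category E = 38-47 months.

38-47 months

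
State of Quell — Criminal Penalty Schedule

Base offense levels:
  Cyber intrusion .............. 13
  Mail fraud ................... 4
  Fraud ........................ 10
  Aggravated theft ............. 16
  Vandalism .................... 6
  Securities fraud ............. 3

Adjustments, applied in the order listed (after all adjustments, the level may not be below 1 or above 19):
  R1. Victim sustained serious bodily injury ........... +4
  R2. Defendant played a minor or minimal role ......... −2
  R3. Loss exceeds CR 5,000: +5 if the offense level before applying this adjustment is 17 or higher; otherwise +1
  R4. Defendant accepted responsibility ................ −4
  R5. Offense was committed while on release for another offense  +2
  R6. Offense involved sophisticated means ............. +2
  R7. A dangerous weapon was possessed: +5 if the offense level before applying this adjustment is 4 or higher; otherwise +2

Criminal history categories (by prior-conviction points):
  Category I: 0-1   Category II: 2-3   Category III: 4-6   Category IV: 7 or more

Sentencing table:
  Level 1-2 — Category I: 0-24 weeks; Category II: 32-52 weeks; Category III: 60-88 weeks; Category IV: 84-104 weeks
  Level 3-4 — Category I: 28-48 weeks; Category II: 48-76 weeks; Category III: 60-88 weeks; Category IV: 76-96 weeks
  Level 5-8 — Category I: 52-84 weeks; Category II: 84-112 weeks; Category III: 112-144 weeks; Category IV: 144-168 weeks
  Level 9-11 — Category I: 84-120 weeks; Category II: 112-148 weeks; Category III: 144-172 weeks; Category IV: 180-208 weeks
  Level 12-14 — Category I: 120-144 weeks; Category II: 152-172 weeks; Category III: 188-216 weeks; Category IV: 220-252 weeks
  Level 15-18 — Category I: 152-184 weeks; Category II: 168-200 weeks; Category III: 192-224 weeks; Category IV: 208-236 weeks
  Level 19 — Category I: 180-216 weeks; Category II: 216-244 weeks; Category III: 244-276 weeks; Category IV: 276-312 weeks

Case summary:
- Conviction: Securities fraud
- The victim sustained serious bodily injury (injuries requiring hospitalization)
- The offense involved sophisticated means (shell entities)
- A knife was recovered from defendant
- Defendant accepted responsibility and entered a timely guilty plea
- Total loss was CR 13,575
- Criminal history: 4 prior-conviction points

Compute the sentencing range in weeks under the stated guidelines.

Base offense level for securities fraud: 3.
R1 applies: 3 + 4 = 7.
R2 does not apply.
R3 applies (level before this adjustment is 7 < 17, so +1): 7 + 1 = 8.
R4 applies: 8 − 4 = 4.
R5 does not apply.
R6 applies: 4 + 2 = 6.
R7 applies (level before this adjustment is 6 ≥ 4, so +5): 6 + 5 = 11.
Final offense level: 11.
Criminal history: 4 prior points → Category III (4-6).
Level 11 falls in the 9-11 band.
Grid: Level 9-11 × Category III = 144-172 weeks.

144-172 weeks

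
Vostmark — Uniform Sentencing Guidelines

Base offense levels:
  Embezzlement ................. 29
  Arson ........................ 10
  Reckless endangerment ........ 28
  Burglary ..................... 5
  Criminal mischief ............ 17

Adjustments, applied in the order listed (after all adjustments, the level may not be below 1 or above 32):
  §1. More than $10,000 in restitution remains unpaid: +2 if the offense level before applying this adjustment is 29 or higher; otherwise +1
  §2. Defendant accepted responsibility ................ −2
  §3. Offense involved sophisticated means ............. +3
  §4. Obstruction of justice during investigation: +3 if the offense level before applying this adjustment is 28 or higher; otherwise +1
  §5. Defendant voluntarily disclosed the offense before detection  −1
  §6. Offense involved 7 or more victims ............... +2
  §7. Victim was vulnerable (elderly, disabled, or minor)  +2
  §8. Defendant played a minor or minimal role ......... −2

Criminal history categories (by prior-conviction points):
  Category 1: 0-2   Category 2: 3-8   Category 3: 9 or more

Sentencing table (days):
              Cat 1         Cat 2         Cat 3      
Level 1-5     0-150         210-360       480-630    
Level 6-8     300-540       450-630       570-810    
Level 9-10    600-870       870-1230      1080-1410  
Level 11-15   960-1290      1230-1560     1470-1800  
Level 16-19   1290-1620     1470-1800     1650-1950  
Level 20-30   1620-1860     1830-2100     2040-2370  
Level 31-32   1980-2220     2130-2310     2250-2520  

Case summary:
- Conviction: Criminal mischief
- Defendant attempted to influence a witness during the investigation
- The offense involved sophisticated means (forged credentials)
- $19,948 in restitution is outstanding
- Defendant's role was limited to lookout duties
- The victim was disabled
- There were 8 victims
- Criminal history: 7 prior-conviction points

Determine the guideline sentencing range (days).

Base offense level for criminal mischief: 17.
§1 applies (level before this adjustment is 17 < 29, so +1): 17 + 1 = 18.
§2 does not apply.
§3 applies: 18 + 3 = 21.
§4 applies (level before this adjustment is 21 < 28, so +1): 21 + 1 = 22.
§5 does not apply.
§6 applies: 22 + 2 = 24.
§7 applies: 24 + 2 = 26.
§8 applies: 26 − 2 = 24.
Final offense level: 24.
Criminal history: 7 prior points → Category 2 (3-8).
Level 24 falls in the 20-30 band.
Grid: Level 20-30 × Category 2 = 1830-2100 days.

1830-2100 days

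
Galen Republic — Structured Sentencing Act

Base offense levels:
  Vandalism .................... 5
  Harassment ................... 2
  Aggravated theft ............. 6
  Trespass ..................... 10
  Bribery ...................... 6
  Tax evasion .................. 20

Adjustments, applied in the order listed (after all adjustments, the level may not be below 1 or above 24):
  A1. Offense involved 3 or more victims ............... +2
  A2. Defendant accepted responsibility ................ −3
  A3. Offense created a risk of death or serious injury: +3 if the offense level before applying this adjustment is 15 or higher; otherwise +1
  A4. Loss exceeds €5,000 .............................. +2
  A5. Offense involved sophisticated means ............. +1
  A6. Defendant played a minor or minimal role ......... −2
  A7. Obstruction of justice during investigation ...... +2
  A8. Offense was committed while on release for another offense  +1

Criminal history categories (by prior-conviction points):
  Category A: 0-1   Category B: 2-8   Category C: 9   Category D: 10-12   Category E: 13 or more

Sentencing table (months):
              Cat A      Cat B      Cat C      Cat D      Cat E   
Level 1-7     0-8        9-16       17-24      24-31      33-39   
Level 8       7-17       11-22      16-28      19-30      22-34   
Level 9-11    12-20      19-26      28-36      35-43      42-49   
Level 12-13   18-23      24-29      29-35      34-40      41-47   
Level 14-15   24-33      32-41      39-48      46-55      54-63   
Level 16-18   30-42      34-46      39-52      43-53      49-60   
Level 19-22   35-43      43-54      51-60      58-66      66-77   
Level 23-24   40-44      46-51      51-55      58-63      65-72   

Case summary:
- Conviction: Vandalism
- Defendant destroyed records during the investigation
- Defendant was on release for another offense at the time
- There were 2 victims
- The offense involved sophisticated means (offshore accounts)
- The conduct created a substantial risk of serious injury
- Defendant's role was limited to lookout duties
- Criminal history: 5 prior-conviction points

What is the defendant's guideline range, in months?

11-22 months

Base offense level for vandalism: 5.
A3 applies (level before this adjustment is 5 < 15, so +1): 5 + 1 = 6.
A4 does not apply.
A5 applies: 6 + 1 = 7.
A6 applies: 7 − 2 = 5.
A7 applies: 5 + 2 = 7.
A8 applies: 7 + 1 = 8.
Final offense level: 8.
Criminal history: 5 prior points → Category B (2-8).
Level 8 falls in the 8 band.
Grid: Level 8 × Category B = 11-22 months.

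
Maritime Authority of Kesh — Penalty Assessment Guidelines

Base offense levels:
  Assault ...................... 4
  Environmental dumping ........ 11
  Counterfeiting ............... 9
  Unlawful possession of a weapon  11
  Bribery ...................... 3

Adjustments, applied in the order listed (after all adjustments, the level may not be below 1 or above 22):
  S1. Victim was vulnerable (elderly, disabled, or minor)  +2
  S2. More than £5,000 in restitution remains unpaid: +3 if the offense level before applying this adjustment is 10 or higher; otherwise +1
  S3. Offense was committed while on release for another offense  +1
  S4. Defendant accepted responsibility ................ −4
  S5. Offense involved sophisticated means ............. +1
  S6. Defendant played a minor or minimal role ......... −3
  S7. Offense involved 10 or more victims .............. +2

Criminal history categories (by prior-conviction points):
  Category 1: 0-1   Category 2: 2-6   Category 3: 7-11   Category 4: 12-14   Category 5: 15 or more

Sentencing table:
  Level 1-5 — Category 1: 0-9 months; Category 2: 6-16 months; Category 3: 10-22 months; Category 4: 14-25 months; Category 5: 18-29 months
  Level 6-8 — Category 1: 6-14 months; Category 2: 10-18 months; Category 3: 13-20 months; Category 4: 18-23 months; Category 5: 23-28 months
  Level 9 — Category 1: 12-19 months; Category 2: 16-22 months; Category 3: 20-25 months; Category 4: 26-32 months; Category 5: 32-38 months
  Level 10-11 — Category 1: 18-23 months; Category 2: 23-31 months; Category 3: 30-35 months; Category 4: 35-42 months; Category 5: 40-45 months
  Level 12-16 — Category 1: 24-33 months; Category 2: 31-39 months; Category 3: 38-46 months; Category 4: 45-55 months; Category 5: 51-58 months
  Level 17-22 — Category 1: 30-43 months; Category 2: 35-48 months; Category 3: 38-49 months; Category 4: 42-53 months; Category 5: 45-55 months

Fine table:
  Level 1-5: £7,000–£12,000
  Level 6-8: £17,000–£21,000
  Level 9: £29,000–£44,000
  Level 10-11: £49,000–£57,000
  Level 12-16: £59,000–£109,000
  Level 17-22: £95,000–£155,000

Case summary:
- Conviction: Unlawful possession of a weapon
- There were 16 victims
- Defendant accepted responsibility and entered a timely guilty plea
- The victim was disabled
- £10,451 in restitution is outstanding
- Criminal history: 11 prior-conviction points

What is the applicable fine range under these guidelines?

£59,000–£109,000

Base offense level for unlawful possession of a weapon: 11.
S1 applies: 11 + 2 = 13.
S2 applies (level before this adjustment is 13 ≥ 10, so +3): 13 + 3 = 16.
S3 does not apply.
S4 applies: 16 − 4 = 12.
S5 does not apply.
S6 does not apply.
S7 applies: 12 + 2 = 14.
Final offense level: 14.
Level 14 falls in the 12-16 band.
Fine table: Level 12-16 → £59,000–£109,000.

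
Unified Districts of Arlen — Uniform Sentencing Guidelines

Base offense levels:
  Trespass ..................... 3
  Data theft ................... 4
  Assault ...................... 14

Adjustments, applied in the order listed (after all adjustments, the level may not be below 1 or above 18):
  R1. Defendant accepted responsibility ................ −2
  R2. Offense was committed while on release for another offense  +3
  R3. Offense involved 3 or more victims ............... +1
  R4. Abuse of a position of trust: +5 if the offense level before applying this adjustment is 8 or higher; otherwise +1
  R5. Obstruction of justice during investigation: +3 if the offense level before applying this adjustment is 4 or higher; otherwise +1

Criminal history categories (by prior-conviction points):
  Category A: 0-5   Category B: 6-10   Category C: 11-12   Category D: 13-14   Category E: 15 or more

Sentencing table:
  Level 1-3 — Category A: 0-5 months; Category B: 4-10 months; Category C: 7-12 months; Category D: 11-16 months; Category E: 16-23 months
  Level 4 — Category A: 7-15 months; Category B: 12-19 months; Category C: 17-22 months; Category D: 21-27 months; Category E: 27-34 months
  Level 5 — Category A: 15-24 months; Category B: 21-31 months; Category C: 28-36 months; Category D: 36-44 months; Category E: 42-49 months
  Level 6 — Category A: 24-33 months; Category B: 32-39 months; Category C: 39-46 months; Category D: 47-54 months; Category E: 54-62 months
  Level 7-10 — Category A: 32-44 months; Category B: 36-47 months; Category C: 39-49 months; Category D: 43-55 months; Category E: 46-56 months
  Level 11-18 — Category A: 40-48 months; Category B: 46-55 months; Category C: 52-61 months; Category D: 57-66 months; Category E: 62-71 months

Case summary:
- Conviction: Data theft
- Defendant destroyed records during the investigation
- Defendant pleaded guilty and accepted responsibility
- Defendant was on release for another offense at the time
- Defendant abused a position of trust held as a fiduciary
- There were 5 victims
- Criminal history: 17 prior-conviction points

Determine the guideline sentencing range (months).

46-56 months

Base offense level for data theft: 4.
R1 applies: 4 − 2 = 2.
R2 applies: 2 + 3 = 5.
R3 applies: 5 + 1 = 6.
R4 applies (level before this adjustment is 6 < 8, so +1): 6 + 1 = 7.
R5 applies (level before this adjustment is 7 ≥ 4, so +3): 7 + 3 = 10.
Final offense level: 10.
Criminal history: 17 prior points → Category E (15+).
Level 10 falls in the 7-10 band.
Grid: Level 7-10 × Category E = 46-56 months.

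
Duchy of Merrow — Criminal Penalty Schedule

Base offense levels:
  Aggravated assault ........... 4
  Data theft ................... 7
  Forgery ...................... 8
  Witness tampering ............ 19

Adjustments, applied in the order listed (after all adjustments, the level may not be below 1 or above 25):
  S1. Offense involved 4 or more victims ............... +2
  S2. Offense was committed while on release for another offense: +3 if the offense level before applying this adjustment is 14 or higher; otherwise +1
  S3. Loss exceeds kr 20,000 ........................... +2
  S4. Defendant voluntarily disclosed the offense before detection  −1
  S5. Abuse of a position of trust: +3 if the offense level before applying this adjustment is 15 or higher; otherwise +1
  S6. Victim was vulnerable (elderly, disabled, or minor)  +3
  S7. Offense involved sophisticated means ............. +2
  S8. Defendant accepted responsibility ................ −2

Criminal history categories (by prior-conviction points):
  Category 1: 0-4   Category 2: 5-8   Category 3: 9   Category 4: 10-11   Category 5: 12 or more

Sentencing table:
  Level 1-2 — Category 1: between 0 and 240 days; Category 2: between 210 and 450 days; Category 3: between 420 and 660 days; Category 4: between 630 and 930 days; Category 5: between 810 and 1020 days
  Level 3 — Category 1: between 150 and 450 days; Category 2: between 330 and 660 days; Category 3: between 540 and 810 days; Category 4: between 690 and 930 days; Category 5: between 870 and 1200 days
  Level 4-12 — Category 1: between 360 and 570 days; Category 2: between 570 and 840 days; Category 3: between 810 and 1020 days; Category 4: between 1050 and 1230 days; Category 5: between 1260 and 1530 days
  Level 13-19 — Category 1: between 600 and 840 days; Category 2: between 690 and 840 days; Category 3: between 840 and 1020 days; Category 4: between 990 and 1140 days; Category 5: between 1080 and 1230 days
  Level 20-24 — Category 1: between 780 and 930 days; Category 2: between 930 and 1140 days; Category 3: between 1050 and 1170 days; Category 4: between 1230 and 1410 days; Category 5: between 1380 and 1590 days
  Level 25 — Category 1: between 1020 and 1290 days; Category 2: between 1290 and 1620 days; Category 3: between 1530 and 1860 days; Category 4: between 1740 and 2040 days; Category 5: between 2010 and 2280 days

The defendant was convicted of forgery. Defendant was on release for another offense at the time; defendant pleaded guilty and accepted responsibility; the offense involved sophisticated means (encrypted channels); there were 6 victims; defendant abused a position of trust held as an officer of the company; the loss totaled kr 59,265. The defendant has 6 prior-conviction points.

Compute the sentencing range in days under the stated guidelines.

Base offense level for forgery: 8.
S1 applies: 8 + 2 = 10.
S2 applies (level before this adjustment is 10 < 14, so +1): 10 + 1 = 11.
S3 applies: 11 + 2 = 13.
S4 does not apply.
S5 applies (level before this adjustment is 13 < 15, so +1): 13 + 1 = 14.
S7 applies: 14 + 2 = 16.
S8 applies: 16 − 2 = 14.
Final offense level: 14.
Criminal history: 6 prior points → Category 2 (5-8).
Level 14 falls in the 13-19 band.
Grid: Level 13-19 × Category 2 = 690-840 days.

690-840 days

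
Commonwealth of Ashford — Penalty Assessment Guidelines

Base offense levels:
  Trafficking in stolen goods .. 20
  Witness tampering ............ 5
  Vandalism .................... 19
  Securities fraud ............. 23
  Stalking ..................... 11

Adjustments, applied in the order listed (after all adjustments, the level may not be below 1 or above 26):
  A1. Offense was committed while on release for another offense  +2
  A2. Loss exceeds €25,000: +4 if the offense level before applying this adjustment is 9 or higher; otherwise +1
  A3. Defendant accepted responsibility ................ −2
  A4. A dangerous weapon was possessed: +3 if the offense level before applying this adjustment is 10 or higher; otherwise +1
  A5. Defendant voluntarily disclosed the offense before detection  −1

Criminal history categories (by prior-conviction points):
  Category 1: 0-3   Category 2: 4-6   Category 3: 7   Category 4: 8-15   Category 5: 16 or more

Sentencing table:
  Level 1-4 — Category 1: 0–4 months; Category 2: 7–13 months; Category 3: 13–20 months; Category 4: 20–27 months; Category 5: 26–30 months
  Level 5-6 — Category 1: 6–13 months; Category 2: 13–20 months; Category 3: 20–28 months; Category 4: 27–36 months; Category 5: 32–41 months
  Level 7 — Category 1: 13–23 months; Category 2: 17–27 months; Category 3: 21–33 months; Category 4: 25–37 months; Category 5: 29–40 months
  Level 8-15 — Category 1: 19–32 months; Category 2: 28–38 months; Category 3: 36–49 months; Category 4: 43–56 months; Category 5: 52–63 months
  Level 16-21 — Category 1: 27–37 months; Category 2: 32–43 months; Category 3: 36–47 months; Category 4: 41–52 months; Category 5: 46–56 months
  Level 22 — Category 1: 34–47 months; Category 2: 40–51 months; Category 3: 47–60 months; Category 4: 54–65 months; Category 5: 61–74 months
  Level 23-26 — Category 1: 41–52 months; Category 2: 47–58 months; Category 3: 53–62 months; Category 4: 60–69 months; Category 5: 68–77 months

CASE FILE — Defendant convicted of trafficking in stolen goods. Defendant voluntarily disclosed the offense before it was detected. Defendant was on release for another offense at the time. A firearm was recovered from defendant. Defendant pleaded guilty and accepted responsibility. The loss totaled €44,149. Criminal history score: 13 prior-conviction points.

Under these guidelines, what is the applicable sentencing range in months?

60-69 months

Base offense level for trafficking in stolen goods: 20.
A1 applies: 20 + 2 = 22.
A2 applies (level before this adjustment is 22 ≥ 9, so +4): 22 + 4 = 26.
A3 applies: 26 − 2 = 24.
A4 applies (level before this adjustment is 24 ≥ 10, so +3): 24 + 3 = 27.
A5 applies: 27 − 1 = 26.
Final offense level: 26.
Criminal history: 13 prior points → Category 4 (8-15).
Level 26 falls in the 23-26 band.
Grid: Level 23-26 × Category 4 = 60-69 months.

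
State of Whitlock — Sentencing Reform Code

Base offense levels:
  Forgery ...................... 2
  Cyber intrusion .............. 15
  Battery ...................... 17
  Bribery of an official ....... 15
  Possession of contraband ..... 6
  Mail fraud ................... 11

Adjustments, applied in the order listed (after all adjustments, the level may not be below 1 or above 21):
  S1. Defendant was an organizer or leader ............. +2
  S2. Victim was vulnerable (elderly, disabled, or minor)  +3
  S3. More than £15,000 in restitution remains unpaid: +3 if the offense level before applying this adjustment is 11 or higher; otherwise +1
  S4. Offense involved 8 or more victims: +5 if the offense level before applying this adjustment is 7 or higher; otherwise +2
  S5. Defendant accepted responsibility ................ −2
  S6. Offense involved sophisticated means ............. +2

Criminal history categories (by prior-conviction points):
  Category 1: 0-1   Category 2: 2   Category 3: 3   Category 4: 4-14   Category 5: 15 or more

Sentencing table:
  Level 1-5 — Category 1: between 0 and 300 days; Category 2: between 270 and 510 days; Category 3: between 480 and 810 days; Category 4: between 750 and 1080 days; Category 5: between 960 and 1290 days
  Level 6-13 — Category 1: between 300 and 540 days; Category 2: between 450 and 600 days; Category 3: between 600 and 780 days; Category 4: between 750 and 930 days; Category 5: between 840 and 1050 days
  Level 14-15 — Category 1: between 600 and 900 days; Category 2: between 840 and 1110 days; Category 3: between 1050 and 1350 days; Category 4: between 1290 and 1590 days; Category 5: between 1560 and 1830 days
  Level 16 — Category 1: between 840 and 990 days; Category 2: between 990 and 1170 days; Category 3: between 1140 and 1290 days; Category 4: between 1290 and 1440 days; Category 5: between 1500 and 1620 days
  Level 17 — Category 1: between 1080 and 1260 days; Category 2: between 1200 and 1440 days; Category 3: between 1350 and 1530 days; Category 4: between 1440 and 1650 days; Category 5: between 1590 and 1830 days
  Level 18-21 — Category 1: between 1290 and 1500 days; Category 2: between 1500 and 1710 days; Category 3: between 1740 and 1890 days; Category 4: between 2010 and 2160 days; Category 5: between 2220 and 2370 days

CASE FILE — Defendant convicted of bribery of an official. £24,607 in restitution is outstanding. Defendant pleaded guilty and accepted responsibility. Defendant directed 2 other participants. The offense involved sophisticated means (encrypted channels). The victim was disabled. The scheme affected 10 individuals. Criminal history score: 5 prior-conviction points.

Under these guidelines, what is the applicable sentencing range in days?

Base offense level for bribery of an official: 15.
S1 applies: 15 + 2 = 17.
S2 applies: 17 + 3 = 20.
S3 applies (level before this adjustment is 20 ≥ 11, so +3): 20 + 3 = 23.
S4 applies (level before this adjustment is 23 ≥ 7, so +5): 23 + 5 = 28.
S5 applies: 28 − 2 = 26.
S6 applies: 26 + 2 = 28.
Level 28 exceeds the maximum of 21; capped at 21.
Final offense level: 21.
Criminal history: 5 prior points → Category 4 (4-14).
Level 21 falls in the 18-21 band.
Grid: Level 18-21 × Category 4 = 2010-2160 days.

2010-2160 days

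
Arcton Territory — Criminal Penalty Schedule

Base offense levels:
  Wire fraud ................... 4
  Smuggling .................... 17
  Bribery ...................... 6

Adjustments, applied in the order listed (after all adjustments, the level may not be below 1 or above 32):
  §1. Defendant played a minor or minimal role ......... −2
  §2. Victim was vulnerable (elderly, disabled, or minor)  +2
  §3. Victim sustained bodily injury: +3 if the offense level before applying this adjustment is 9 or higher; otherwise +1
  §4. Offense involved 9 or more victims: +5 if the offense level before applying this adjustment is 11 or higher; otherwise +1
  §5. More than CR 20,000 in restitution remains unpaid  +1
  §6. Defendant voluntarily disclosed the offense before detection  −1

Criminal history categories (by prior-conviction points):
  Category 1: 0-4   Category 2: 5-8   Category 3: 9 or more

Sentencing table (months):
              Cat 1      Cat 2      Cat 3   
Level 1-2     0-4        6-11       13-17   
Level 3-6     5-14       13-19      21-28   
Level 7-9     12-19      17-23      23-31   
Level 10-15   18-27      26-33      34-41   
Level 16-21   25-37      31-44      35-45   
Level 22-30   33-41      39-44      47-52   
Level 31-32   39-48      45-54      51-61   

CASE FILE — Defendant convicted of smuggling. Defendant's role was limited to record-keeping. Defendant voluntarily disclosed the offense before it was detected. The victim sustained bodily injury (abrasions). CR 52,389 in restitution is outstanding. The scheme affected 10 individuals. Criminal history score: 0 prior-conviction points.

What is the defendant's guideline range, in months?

Base offense level for smuggling: 17.
§1 applies: 17 − 2 = 15.
§3 applies (level before this adjustment is 15 ≥ 9, so +3): 15 + 3 = 18.
§4 applies (level before this adjustment is 18 ≥ 11, so +5): 18 + 5 = 23.
§5 applies: 23 + 1 = 24.
§6 applies: 24 − 1 = 23.
Final offense level: 23.
Criminal history: 0 prior points → Category 1 (0-4).
Level 23 falls in the 22-30 band.
Grid: Level 22-30 × Category 1 = 33-41 months.

33-41 months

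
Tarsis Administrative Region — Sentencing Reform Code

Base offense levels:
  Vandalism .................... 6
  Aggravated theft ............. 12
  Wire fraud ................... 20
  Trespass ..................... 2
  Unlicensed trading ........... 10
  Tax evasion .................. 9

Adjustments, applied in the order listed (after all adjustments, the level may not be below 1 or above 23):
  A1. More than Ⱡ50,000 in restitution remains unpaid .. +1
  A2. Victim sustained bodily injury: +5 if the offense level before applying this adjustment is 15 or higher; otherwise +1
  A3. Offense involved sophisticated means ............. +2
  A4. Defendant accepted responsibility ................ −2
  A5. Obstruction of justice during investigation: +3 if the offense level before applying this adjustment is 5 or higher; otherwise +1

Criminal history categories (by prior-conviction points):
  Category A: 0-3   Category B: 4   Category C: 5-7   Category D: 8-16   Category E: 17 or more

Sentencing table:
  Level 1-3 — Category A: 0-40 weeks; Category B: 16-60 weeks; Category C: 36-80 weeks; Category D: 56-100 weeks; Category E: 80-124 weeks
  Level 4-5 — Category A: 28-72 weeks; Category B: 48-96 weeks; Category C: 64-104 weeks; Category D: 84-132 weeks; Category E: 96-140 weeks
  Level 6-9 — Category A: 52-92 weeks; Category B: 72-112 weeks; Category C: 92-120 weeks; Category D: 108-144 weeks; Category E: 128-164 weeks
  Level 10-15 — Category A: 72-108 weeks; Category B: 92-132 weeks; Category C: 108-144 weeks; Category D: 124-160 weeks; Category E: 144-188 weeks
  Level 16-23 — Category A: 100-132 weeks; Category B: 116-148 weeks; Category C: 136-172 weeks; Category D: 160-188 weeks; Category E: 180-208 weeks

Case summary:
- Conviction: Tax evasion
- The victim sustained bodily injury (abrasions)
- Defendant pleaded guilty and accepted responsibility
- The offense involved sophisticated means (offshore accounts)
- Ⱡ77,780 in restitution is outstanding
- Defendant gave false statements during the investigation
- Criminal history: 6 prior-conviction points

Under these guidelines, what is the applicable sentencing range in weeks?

Base offense level for tax evasion: 9.
A1 applies: 9 + 1 = 10.
A2 applies (level before this adjustment is 10 < 15, so +1): 10 + 1 = 11.
A3 applies: 11 + 2 = 13.
A4 applies: 13 − 2 = 11.
A5 applies (level before this adjustment is 11 ≥ 5, so +3): 11 + 3 = 14.
Final offense level: 14.
Criminal history: 6 prior points → Category C (5-7).
Level 14 falls in the 10-15 band.
Grid: Level 10-15 × Category C = 108-144 weeks.

108-144 weeks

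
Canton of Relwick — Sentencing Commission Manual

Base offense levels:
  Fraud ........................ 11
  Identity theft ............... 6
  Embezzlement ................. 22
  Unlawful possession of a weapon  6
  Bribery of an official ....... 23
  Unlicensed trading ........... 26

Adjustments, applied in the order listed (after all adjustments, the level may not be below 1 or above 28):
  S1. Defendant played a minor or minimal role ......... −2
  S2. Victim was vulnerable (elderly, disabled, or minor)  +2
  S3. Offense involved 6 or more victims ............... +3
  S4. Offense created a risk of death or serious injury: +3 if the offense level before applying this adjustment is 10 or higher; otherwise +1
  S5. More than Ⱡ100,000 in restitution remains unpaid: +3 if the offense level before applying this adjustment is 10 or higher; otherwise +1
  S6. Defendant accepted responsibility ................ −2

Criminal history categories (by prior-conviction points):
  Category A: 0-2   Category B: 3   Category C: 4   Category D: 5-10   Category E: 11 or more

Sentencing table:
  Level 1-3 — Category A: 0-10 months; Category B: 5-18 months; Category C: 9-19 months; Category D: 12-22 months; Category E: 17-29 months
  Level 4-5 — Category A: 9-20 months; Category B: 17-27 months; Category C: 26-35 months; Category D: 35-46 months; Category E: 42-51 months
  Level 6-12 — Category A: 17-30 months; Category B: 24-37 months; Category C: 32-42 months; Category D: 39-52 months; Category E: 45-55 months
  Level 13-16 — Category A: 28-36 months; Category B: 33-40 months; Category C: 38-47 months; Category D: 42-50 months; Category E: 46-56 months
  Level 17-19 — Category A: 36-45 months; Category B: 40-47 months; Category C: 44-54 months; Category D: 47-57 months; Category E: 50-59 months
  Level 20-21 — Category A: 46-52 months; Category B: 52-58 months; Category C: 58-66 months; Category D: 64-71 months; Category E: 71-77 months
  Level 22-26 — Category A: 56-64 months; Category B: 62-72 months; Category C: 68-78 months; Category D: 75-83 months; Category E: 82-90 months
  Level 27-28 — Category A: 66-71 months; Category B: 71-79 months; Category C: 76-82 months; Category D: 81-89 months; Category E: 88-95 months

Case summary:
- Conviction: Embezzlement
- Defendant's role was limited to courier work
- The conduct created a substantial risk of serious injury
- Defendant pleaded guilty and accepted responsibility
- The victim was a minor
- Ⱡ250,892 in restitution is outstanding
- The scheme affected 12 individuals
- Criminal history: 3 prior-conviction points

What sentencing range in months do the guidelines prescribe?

Base offense level for embezzlement: 22.
S1 applies: 22 − 2 = 20.
S2 applies: 20 + 2 = 22.
S3 applies: 22 + 3 = 25.
S4 applies (level before this adjustment is 25 ≥ 10, so +3): 25 + 3 = 28.
S5 applies (level before this adjustment is 28 ≥ 10, so +3): 28 + 3 = 31.
S6 applies: 31 − 2 = 29.
Level 29 exceeds the maximum of 28; capped at 28.
Final offense level: 28.
Criminal history: 3 prior points → Category B (3).
Level 28 falls in the 27-28 band.
Grid: Level 27-28 × Category B = 71-79 months.

71-79 months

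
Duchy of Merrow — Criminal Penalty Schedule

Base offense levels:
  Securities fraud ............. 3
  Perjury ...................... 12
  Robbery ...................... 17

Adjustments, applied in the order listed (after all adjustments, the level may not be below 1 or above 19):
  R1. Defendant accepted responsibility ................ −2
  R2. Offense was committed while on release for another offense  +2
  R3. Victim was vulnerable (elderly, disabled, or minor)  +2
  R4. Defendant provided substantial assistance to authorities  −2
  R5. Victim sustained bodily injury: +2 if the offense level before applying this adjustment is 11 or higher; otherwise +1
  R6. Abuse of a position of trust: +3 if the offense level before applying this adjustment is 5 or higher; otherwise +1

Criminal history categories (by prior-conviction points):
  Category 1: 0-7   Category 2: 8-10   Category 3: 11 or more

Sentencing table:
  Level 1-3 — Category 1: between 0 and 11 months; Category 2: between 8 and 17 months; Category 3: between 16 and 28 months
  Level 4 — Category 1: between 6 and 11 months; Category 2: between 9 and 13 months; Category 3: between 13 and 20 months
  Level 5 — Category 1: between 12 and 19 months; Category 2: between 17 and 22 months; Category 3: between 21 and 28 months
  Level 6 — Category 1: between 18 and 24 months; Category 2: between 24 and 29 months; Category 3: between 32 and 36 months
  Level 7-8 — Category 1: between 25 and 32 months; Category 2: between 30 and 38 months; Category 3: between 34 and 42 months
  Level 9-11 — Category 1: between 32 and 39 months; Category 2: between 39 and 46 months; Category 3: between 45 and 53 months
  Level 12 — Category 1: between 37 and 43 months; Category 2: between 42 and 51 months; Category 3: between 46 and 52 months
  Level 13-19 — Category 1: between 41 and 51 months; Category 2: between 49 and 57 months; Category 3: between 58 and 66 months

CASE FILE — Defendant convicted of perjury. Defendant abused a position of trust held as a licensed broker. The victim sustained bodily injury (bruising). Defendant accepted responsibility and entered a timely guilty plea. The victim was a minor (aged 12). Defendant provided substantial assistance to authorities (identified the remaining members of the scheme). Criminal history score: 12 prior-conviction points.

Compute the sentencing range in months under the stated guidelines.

58-66 months

Base offense level for perjury: 12.
R1 applies: 12 − 2 = 10.
R2 does not apply.
R3 applies: 10 + 2 = 12.
R4 applies: 12 − 2 = 10.
R5 applies (level before this adjustment is 10 < 11, so +1): 10 + 1 = 11.
R6 applies (level before this adjustment is 11 ≥ 5, so +3): 11 + 3 = 14.
Final offense level: 14.
Criminal history: 12 prior points → Category 3 (11+).
Level 14 falls in the 13-19 band.
Grid: Level 13-19 × Category 3 = 58-66 months.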